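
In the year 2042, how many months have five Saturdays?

4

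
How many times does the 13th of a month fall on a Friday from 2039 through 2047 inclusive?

17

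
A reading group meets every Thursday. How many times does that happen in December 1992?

1 December 1992 is a Tuesday.
That's 31 days from start to end, counting both.
31 = 7 × 4 + 3, so there are 4 full weeks plus 3 extra days.
Each full week contributes one Thursday: 4 so far.
The 3 extra days are Tue, Wed, Thu — 1 of them qualifies.
Total: 4 + 1 = 5.

5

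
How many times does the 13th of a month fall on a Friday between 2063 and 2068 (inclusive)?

11

Friday-the-13ths by year:
2063: Apr, Jul
2064: Jun
2065: Feb, Mar, Nov
2066: Aug
2067: May
2068: Jan, Apr, Jul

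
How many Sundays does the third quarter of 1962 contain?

Jul 1, 1962 is a Sunday.
The range spans 92 days (inclusive of both endpoints).
92 = 7 × 13 + 1, so there are 13 full weeks plus 1 extra day.
Each full week contributes one Sunday: 13 so far.
The 1 extra day is Sunday — 1 of them qualifies.
Total: 13 + 1 = 14.

14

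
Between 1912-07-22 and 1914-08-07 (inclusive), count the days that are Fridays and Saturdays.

213

1912-07-22 is a Monday.
The range spans 747 days (inclusive of both endpoints).
747 = 7 × 106 + 5, so there are 106 full weeks plus 5 extra days.
Each full week contributes 2 days from the set (Fri, Sat): 106 × 2 = 212.
The 5 extra days are Monday, Tuesday, Wednesday, Thursday, Friday — 1 of them qualifies.
Total: 212 + 1 = 213.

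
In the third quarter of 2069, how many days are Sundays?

13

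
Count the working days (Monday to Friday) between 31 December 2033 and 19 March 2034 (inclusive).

31 December 2033 is a Saturday.
From 31 December 2033 to 19 March 2034 is 79 days inclusive.
79 = 7 × 11 + 2, so there are 11 full weeks plus 2 extra days.
Each full week contributes 5 weekdays (Mon–Fri): 11 × 5 = 55.
The 2 extra days are Saturday, Sunday — none qualify.
Total: 55 + 0 = 55.

55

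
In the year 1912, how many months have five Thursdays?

4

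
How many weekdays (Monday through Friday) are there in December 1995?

21 weekdays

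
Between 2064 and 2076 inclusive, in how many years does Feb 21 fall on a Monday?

1

Day of week of February 21 in each year:
2064: Thu, 2065: Sat, 2066: Sun, 2067: Mon ✓, 2068: Tue, 2069: Thu, 2070: Fri, 2071: Sat, 2072: Sun, 2073: Tue, 2074: Wed, 2075: Thu, 2076: Fri
Mondays: 2067.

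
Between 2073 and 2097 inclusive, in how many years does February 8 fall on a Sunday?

3

Day of week of February 8 in each year:
2073: Wed, 2074: Thu, 2075: Fri, 2076: Sat, 2077: Mon, 2078: Tue, 2079: Wed, 2080: Thu, 2081: Sat, 2082: Sun ✓, 2083: Mon, 2084: Tue, 2085: Thu, 2086: Fri, 2087: Sat, 2088: Sun ✓, 2089: Tue, 2090: Wed, 2091: Thu, 2092: Fri, 2093: Sun ✓, 2094: Mon, 2095: Tue, 2096: Wed, 2097: Fri
Sundays: 2082, 2088, 2093.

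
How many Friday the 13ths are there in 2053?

1

The 13th falls on a Friday when the month's 13th has weekday Fri.
Jan 13 is Mon; Feb 13 is Thu; Mar 13 is Thu; Apr 13 is Sun; May 13 is Tue; Jun 13 is Fri ✓; Jul 13 is Sun; Aug 13 is Wed; Sep 13 is Sat; Oct 13 is Mon; Nov 13 is Thu; Dec 13 is Sat.
Friday the 13ths: Jun.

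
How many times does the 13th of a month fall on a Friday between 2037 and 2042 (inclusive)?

Friday-the-13ths by year:
2037: Feb, Mar, Nov
2038: Aug
2039: May
2040: Jan, Apr, Jul
2041: Sep, Dec
2042: Jun

11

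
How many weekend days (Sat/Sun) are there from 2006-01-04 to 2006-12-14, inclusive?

98

2006-01-04 is a Wednesday.
The range spans 345 days (inclusive of both endpoints).
345 = 7 × 49 + 2, so there are 49 full weeks plus 2 extra days.
Each full week contributes 2 weekend days (Sat, Sun): 49 × 2 = 98.
The 2 extra days are Wednesday, Thursday — none qualify.
Total: 98 + 0 = 98.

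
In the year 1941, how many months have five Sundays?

4

A month has five Sundays exactly when Sunday falls within its first (length − 28) days.
Jan: 31 days, starts Wed → 5 of Wed, Thu, Fri
Feb: 28 days, starts Sat → 5 of (none)
Mar: 31 days, starts Sat → 5 of Sat, Sun, Mon ✓
Apr: 30 days, starts Tue → 5 of Tue, Wed
May: 31 days, starts Thu → 5 of Thu, Fri, Sat
Jun: 30 days, starts Sun → 5 of Sun, Mon ✓
Jul: 31 days, starts Tue → 5 of Tue, Wed, Thu
Aug: 31 days, starts Fri → 5 of Fri, Sat, Sun ✓
Sep: 30 days, starts Mon → 5 of Mon, Tue
Oct: 31 days, starts Wed → 5 of Wed, Thu, Fri
Nov: 30 days, starts Sat → 5 of Sat, Sun ✓
Dec: 31 days, starts Mon → 5 of Mon, Tue, Wed
Months with five Sundays: Mar, Jun, Aug, Nov.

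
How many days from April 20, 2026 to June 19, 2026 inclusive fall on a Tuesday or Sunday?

17

April 20, 2026 is a Monday.
From April 20, 2026 to June 19, 2026 is 61 days inclusive.
61 = 7 × 8 + 5, so there are 8 full weeks plus 5 extra days.
Each full week contributes 2 days from the set (Tue, Sun): 8 × 2 = 16.
The 5 extra days are Mon, Tue, Wed, Thu, Fri — 1 of them qualifies.
Total: 16 + 1 = 17.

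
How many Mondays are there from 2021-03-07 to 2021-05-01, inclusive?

2021-03-07 is a Sunday.
The range spans 56 days (inclusive of both endpoints).
56 = 7 × 8, so the span is exactly 8 full weeks.
Each full week contributes one Monday: 8 so far.

8 Mondays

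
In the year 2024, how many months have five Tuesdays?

5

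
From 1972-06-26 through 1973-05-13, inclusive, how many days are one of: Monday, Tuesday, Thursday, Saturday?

184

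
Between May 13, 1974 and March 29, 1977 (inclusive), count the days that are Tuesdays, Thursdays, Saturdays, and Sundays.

May 13, 1974 is a Monday.
From May 13, 1974 to March 29, 1977 is 1052 days inclusive.
1052 = 7 × 150 + 2, so there are 150 full weeks plus 2 extra days.
Each full week contributes 4 days from the set (Tue, Thu, Sat, Sun): 150 × 4 = 600.
The 2 extra days are Mon, Tue — 1 of them qualifies.
Total: 600 + 1 = 601.

601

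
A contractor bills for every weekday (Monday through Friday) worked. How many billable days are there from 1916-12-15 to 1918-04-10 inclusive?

1916-12-15 is a Friday.
From 1916-12-15 to 1918-04-10 is 482 days inclusive.
482 = 7 × 68 + 6, so there are 68 full weeks plus 6 extra days.
Each full week contributes 5 weekdays (Mon–Fri): 68 × 5 = 340.
The 6 extra days are Friday, Saturday, Sunday, Monday, Tuesday, Wednesday — 4 of them qualify.
Total: 340 + 4 = 344.

344 weekdays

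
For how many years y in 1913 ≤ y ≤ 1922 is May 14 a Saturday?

1

Day of week of May 14 in each year:
1913: Wed, 1914: Thu, 1915: Fri, 1916: Sun, 1917: Mon, 1918: Tue, 1919: Wed, 1920: Fri, 1921: Sat ✓, 1922: Sun
Saturdays: 1921.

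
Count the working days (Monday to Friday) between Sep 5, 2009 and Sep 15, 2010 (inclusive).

268 weekdays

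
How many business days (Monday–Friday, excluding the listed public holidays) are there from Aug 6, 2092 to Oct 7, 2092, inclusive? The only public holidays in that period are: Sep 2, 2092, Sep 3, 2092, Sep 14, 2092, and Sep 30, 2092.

Aug 6, 2092 is a Wednesday.
The range spans 63 days (inclusive of both endpoints).
63 = 7 × 9, so the span is exactly 9 full weeks.
Each full week contributes 5 weekdays (Mon–Fri): 9 × 5 = 45.
Total: 45.
Holidays: Sep 2, 2092 (Tue); Sep 3, 2092 (Wed); Sep 14, 2092 (Sun); Sep 30, 2092 (Tue).
3 of the 4 holidays fall on weekdays; the rest are weekends and were already excluded.
Business days: 45 − 3 = 42.

42 business days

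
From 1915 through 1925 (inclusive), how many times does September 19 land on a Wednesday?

Day of week of September 19 in each year:
1915: Sun, 1916: Tue, 1917: Wed ✓, 1918: Thu, 1919: Fri, 1920: Sun, 1921: Mon, 1922: Tue, 1923: Wed ✓, 1924: Fri, 1925: Sat
Wednesdays: 1917, 1923.

2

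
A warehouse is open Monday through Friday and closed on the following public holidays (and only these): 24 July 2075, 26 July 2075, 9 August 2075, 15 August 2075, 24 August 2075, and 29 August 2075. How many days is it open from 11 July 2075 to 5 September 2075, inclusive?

36

11 July 2075 is a Thursday.
The range spans 57 days (inclusive of both endpoints).
57 = 7 × 8 + 1, so there are 8 full weeks plus 1 extra day.
Each full week contributes 5 weekdays (Mon–Fri): 8 × 5 = 40.
The 1 extra day is Thu — 1 of them qualifies.
Total: 40 + 1 = 41.
Holidays: 24 July 2075 (Wed); 26 July 2075 (Fri); 9 August 2075 (Fri); 15 August 2075 (Thu); 24 August 2075 (Sat); 29 August 2075 (Thu).
5 of the 6 holidays fall on weekdays; the rest are weekends and were already excluded.
Business days: 41 − 5 = 36.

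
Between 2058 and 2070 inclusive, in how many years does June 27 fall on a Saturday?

1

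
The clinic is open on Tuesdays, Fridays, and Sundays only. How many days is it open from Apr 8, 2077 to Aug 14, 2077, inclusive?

55

Apr 8, 2077 is a Thursday.
The range spans 129 days (inclusive of both endpoints).
129 = 7 × 18 + 3, so there are 18 full weeks plus 3 extra days.
Each full week contributes 3 days from the set (Tue, Fri, Sun): 18 × 3 = 54.
The 3 extra days are Thursday, Friday, Saturday — 1 of them qualifies.
Total: 54 + 1 = 55.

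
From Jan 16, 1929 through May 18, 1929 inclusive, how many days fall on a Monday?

17

Jan 16, 1929 is a Wednesday.
From Jan 16, 1929 to May 18, 1929 is 123 days inclusive.
123 = 7 × 17 + 4, so there are 17 full weeks plus 4 extra days.
Each full week contributes one Monday: 17 so far.
The 4 extra days are Wednesday, Thursday, Friday, Saturday — none qualify.
Total: 17 + 0 = 17.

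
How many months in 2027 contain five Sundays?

A month has five Sundays exactly when Sunday falls within its first (length − 28) days.
Jan: 31 days, starts Fri → 5 of Fri, Sat, Sun ✓
Feb: 28 days, starts Mon → 5 of (none)
Mar: 31 days, starts Mon → 5 of Mon, Tue, Wed
Apr: 30 days, starts Thu → 5 of Thu, Fri
May: 31 days, starts Sat → 5 of Sat, Sun, Mon ✓
Jun: 30 days, starts Tue → 5 of Tue, Wed
Jul: 31 days, starts Thu → 5 of Thu, Fri, Sat
Aug: 31 days, starts Sun → 5 of Sun, Mon, Tue ✓
Sep: 30 days, starts Wed → 5 of Wed, Thu
Oct: 31 days, starts Fri → 5 of Fri, Sat, Sun ✓
Nov: 30 days, starts Mon → 5 of Mon, Tue
Dec: 31 days, starts Wed → 5 of Wed, Thu, Fri
Months with five Sundays: Jan, May, Aug, Oct.

4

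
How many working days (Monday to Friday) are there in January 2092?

23 weekdays

2092-01-01 is a Tuesday.
That's 31 days from start to end, counting both.
31 = 7 × 4 + 3, so there are 4 full weeks plus 3 extra days.
Each full week contributes 5 weekdays (Mon–Fri): 4 × 5 = 20.
The 3 extra days are Tue, Wed, Thu — 3 of them qualify.
Total: 20 + 3 = 23.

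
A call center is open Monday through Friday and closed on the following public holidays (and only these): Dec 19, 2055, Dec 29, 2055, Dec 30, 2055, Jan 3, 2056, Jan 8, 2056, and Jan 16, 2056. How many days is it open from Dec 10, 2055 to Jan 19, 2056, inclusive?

Dec 10, 2055 is a Friday.
The range spans 41 days (inclusive of both endpoints).
41 = 7 × 5 + 6, so there are 5 full weeks plus 6 extra days.
Each full week contributes 5 weekdays (Mon–Fri): 5 × 5 = 25.
The 6 extra days are Friday, Saturday, Sunday, Monday, Tuesday, Wednesday — 4 of them qualify.
Total: 25 + 4 = 29.
Holidays: Dec 19, 2055 (Sun); Dec 29, 2055 (Wed); Dec 30, 2055 (Thu); Jan 3, 2056 (Mon); Jan 8, 2056 (Sat); Jan 16, 2056 (Sun).
3 of the 6 holidays fall on weekdays; the rest are weekends and were already excluded.
Business days: 29 − 3 = 26.

26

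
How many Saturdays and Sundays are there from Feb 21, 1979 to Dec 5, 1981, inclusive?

Feb 21, 1979 is a Wednesday.
The range spans 1019 days (inclusive of both endpoints).
1019 = 7 × 145 + 4, so there are 145 full weeks plus 4 extra days.
Each full week contributes 2 weekend days (Sat, Sun): 145 × 2 = 290.
The 4 extra days are Wednesday, Thursday, Friday, Saturday — 1 of them qualifies.
Total: 290 + 1 = 291.

291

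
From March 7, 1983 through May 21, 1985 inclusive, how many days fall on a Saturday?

115

March 7, 1983 is a Monday.
The range spans 807 days (inclusive of both endpoints).
807 = 7 × 115 + 2, so there are 115 full weeks plus 2 extra days.
Each full week contributes one Saturday: 115 so far.
The 2 extra days are Mon, Tue — none qualify.
Total: 115 + 0 = 115.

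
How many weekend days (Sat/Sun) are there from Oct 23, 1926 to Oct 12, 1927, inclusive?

102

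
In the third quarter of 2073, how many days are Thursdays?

13

1 July 2073 is a Saturday.
That's 92 days from start to end, counting both.
92 = 7 × 13 + 1, so there are 13 full weeks plus 1 extra day.
Each full week contributes one Thursday: 13 so far.
The 1 extra day is Saturday — none qualify.
Total: 13 + 0 = 13.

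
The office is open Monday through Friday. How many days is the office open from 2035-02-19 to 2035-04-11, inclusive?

2035-02-19 is a Monday.
That's 52 days from start to end, counting both.
52 = 7 × 7 + 3, so there are 7 full weeks plus 3 extra days.
Each full week contributes 5 weekdays (Mon–Fri): 7 × 5 = 35.
The 3 extra days are Mon, Tue, Wed — 3 of them qualify.
Total: 35 + 3 = 38.

38 weekdays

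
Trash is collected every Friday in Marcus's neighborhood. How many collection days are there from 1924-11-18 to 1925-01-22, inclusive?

9

1924-11-18 is a Tuesday.
The range spans 66 days (inclusive of both endpoints).
66 = 7 × 9 + 3, so there are 9 full weeks plus 3 extra days.
Each full week contributes one Friday: 9 so far.
The 3 extra days are Tuesday, Wednesday, Thursday — none qualify.
Total: 9 + 0 = 9.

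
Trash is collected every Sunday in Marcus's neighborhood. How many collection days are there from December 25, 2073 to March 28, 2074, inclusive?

December 25, 2073 is a Monday.
From December 25, 2073 to March 28, 2074 is 94 days inclusive.
94 = 7 × 13 + 3, so there are 13 full weeks plus 3 extra days.
Each full week contributes one Sunday: 13 so far.
The 3 extra days are Mon, Tue, Wed — none qualify.
Total: 13 + 0 = 13.

13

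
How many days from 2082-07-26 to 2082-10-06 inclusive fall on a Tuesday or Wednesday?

21

2082-07-26 is a Sunday.
The range spans 73 days (inclusive of both endpoints).
73 = 7 × 10 + 3, so there are 10 full weeks plus 3 extra days.
Each full week contributes 2 days from the set (Tue, Wed): 10 × 2 = 20.
The 3 extra days are Sun, Mon, Tue — 1 of them qualifies.
Total: 20 + 1 = 21.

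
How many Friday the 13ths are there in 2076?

2

The 13th falls on a Friday when the month's 13th has weekday Fri.
Jan 13 is Mon; Feb 13 is Thu; Mar 13 is Fri ✓; Apr 13 is Mon; May 13 is Wed; Jun 13 is Sat; Jul 13 is Mon; Aug 13 is Thu; Sep 13 is Sun; Oct 13 is Tue; Nov 13 is Fri ✓; Dec 13 is Sun.
Friday the 13ths: Mar, Nov.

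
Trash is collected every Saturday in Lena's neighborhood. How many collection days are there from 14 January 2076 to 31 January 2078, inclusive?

107

14 January 2076 is a Tuesday.
From 14 January 2076 to 31 January 2078 is 749 days inclusive.
749 = 7 × 107, so the span is exactly 107 full weeks.
Each full week contributes one Saturday: 107 so far.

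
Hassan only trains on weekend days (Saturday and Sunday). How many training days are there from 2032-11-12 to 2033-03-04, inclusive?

32

2032-11-12 is a Friday.
From 2032-11-12 to 2033-03-04 is 113 days inclusive.
113 = 7 × 16 + 1, so there are 16 full weeks plus 1 extra day.
Each full week contributes 2 weekend days (Sat, Sun): 16 × 2 = 32.
The 1 extra day is Friday — none qualify.
Total: 32 + 0 = 32.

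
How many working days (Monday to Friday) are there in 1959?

261

January 1, 1959 is a Thursday.
That's 365 days from start to end, counting both.
365 = 7 × 52 + 1, so there are 52 full weeks plus 1 extra day.
Each full week contributes 5 weekdays (Mon–Fri): 52 × 5 = 260.
The 1 extra day is Thu — 1 of them qualifies.
Total: 260 + 1 = 261.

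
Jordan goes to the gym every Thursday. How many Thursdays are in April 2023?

4

2023-04-01 is a Saturday.
From 2023-04-01 to 2023-04-30 is 30 days inclusive.
30 = 7 × 4 + 2, so there are 4 full weeks plus 2 extra days.
Each full week contributes one Thursday: 4 so far.
The 2 extra days are Saturday, Sunday — none qualify.
Total: 4 + 0 = 4.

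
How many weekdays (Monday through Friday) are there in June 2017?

22

Jun 1, 2017 is a Thursday.
From Jun 1, 2017 to Jun 30, 2017 is 30 days inclusive.
30 = 7 × 4 + 2, so there are 4 full weeks plus 2 extra days.
Each full week contributes 5 weekdays (Mon–Fri): 4 × 5 = 20.
The 2 extra days are Thursday, Friday — 2 of them qualify.
Total: 20 + 2 = 22.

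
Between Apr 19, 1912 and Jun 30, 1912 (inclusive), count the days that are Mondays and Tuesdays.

Apr 19, 1912 is a Friday.
That's 73 days from start to end, counting both.
73 = 7 × 10 + 3, so there are 10 full weeks plus 3 extra days.
Each full week contributes 2 days from the set (Mon, Tue): 10 × 2 = 20.
The 3 extra days are Friday, Saturday, Sunday — none qualify.
Total: 20 + 0 = 20.

20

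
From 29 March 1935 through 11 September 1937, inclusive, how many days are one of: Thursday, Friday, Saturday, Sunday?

29 March 1935 is a Friday.
That's 898 days from start to end, counting both.
898 = 7 × 128 + 2, so there are 128 full weeks plus 2 extra days.
Each full week contributes 4 days from the set (Thu, Fri, Sat, Sun): 128 × 4 = 512.
The 2 extra days are Friday, Saturday — 2 of them qualify.
Total: 512 + 2 = 514.

514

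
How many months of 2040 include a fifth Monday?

5

A month has five Mondays exactly when Monday falls within its first (length − 28) days.
Jan: 31 days, starts Sun → 5 of Sun, Mon, Tue ✓
Feb: 29 days, starts Wed → 5 of Wed
Mar: 31 days, starts Thu → 5 of Thu, Fri, Sat
Apr: 30 days, starts Sun → 5 of Sun, Mon ✓
May: 31 days, starts Tue → 5 of Tue, Wed, Thu
Jun: 30 days, starts Fri → 5 of Fri, Sat
Jul: 31 days, starts Sun → 5 of Sun, Mon, Tue ✓
Aug: 31 days, starts Wed → 5 of Wed, Thu, Fri
Sep: 30 days, starts Sat → 5 of Sat, Sun
Oct: 31 days, starts Mon → 5 of Mon, Tue, Wed ✓
Nov: 30 days, starts Thu → 5 of Thu, Fri
Dec: 31 days, starts Sat → 5 of Sat, Sun, Mon ✓
Months with five Mondays: Jan, Apr, Jul, Oct, Dec.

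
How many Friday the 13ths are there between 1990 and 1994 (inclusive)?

Friday-the-13ths by year:
1990: Apr, Jul
1991: Sep, Dec
1992: Mar, Nov
1993: Aug
1994: May

8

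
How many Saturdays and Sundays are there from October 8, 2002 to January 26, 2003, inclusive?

October 8, 2002 is a Tuesday.
From October 8, 2002 to January 26, 2003 is 111 days inclusive.
111 = 7 × 15 + 6, so there are 15 full weeks plus 6 extra days.
Each full week contributes 2 weekend days (Sat, Sun): 15 × 2 = 30.
The 6 extra days are Tuesday, Wednesday, Thursday, Friday, Saturday, Sunday — 2 of them qualify.
Total: 30 + 2 = 32.

32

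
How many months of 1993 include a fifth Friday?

5

A month has five Fridays exactly when Friday falls within its first (length − 28) days.
Jan: 31 days, starts Fri → 5 of Fri, Sat, Sun ✓
Feb: 28 days, starts Mon → 5 of (none)
Mar: 31 days, starts Mon → 5 of Mon, Tue, Wed
Apr: 30 days, starts Thu → 5 of Thu, Fri ✓
May: 31 days, starts Sat → 5 of Sat, Sun, Mon
Jun: 30 days, starts Tue → 5 of Tue, Wed
Jul: 31 days, starts Thu → 5 of Thu, Fri, Sat ✓
Aug: 31 days, starts Sun → 5 of Sun, Mon, Tue
Sep: 30 days, starts Wed → 5 of Wed, Thu
Oct: 31 days, starts Fri → 5 of Fri, Sat, Sun ✓
Nov: 30 days, starts Mon → 5 of Mon, Tue
Dec: 31 days, starts Wed → 5 of Wed, Thu, Fri ✓
Months with five Fridays: Jan, Apr, Jul, Oct, Dec.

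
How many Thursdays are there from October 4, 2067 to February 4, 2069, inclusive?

70 Thursdays

October 4, 2067 is a Tuesday.
From October 4, 2067 to February 4, 2069 is 490 days inclusive.
490 = 7 × 70, so the span is exactly 70 full weeks.
Each full week contributes one Thursday: 70 so far.
Total: 70.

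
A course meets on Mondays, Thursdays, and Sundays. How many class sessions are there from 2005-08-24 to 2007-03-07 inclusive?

2005-08-24 is a Wednesday.
The range spans 561 days (inclusive of both endpoints).
561 = 7 × 80 + 1, so there are 80 full weeks plus 1 extra day.
Each full week contributes 3 days from the set (Mon, Thu, Sun): 80 × 3 = 240.
The 1 extra day is Wednesday — none qualify.
Total: 240 + 0 = 240.

240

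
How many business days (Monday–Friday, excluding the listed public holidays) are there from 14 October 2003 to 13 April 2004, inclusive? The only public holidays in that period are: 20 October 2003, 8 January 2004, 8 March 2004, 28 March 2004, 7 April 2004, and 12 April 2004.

126 business days

14 October 2003 is a Tuesday.
From 14 October 2003 to 13 April 2004 is 183 days inclusive.
183 = 7 × 26 + 1, so there are 26 full weeks plus 1 extra day.
Each full week contributes 5 weekdays (Mon–Fri): 26 × 5 = 130.
The 1 extra day is Tue — 1 of them qualifies.
Total: 130 + 1 = 131.
Holidays: 20 October 2003 (Mon); 8 January 2004 (Thu); 8 March 2004 (Mon); 28 March 2004 (Sun); 7 April 2004 (Wed); 12 April 2004 (Mon).
5 of the 6 holidays fall on weekdays; the rest are weekends and were already excluded.
Business days: 131 − 5 = 126.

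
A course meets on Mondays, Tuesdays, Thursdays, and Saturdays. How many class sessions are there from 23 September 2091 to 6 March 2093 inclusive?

23 September 2091 is a Sunday.
From 23 September 2091 to 6 March 2093 is 531 days inclusive.
531 = 7 × 75 + 6, so there are 75 full weeks plus 6 extra days.
Each full week contributes 4 days from the set (Mon, Tue, Thu, Sat): 75 × 4 = 300.
The 6 extra days are Sunday, Monday, Tuesday, Wednesday, Thursday, Friday — 3 of them qualify.
Total: 300 + 3 = 303.

303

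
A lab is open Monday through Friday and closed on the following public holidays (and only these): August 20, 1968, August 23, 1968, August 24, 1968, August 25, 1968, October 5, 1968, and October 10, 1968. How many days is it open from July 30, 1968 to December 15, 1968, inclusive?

96

July 30, 1968 is a Tuesday.
The range spans 139 days (inclusive of both endpoints).
139 = 7 × 19 + 6, so there are 19 full weeks plus 6 extra days.
Each full week contributes 5 weekdays (Mon–Fri): 19 × 5 = 95.
The 6 extra days are Tue, Wed, Thu, Fri, Sat, Sun — 4 of them qualify.
Total: 95 + 4 = 99.
Holidays: August 20, 1968 (Tue); August 23, 1968 (Fri); August 24, 1968 (Sat); August 25, 1968 (Sun); October 5, 1968 (Sat); October 10, 1968 (Thu).
3 of the 6 holidays fall on weekdays; the rest are weekends and were already excluded.
Business days: 99 − 3 = 96.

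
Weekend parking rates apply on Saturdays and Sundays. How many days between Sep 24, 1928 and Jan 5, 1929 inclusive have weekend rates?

Sep 24, 1928 is a Monday.
From Sep 24, 1928 to Jan 5, 1929 is 104 days inclusive.
104 = 7 × 14 + 6, so there are 14 full weeks plus 6 extra days.
Each full week contributes 2 weekend days (Sat, Sun): 14 × 2 = 28.
The 6 extra days are Mon, Tue, Wed, Thu, Fri, Sat — 1 of them qualifies.
Total: 28 + 1 = 29.

29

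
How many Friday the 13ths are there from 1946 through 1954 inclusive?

15

Friday-the-13ths by year:
1946: Sep, Dec
1947: Jun
1948: Feb, Aug
1949: May
1950: Jan, Oct
1951: Apr, Jul
1952: Jun
1953: Feb, Mar, Nov
1954: Aug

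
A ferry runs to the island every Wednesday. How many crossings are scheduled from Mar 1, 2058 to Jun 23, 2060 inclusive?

Mar 1, 2058 is a Friday.
From Mar 1, 2058 to Jun 23, 2060 is 846 days inclusive.
846 = 7 × 120 + 6, so there are 120 full weeks plus 6 extra days.
Each full week contributes one Wednesday: 120 so far.
The 6 extra days are Friday, Saturday, Sunday, Monday, Tuesday, Wednesday — 1 of them qualifies.
Total: 120 + 1 = 121.

121 Wednesdays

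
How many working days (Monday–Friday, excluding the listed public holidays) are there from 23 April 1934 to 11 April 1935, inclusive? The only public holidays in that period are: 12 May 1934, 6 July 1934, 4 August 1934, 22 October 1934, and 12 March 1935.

251

23 April 1934 is a Monday.
That's 354 days from start to end, counting both.
354 = 7 × 50 + 4, so there are 50 full weeks plus 4 extra days.
Each full week contributes 5 weekdays (Mon–Fri): 50 × 5 = 250.
The 4 extra days are Monday, Tuesday, Wednesday, Thursday — 4 of them qualify.
Total: 250 + 4 = 254.
Holidays: 12 May 1934 (Sat); 6 July 1934 (Fri); 4 August 1934 (Sat); 22 October 1934 (Mon); 12 March 1935 (Tue).
3 of the 5 holidays fall on weekdays; the rest are weekends and were already excluded.
Business days: 254 − 3 = 251.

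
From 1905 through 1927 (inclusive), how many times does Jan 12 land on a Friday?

Day of week of January 12 in each year:
1905: Thu, 1906: Fri ✓, 1907: Sat, 1908: Sun, 1909: Tue, 1910: Wed, 1911: Thu, 1912: Fri ✓, 1913: Sun, 1914: Mon, 1915: Tue, 1916: Wed, 1917: Fri ✓, 1918: Sat, 1919: Sun, 1920: Mon, 1921: Wed, 1922: Thu, 1923: Fri ✓, 1924: Sat, 1925: Mon, 1926: Tue, 1927: Wed
Fridays: 1906, 1912, 1917, 1923.

4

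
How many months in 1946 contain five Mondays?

A month has five Mondays exactly when Monday falls within its first (length − 28) days.
Jan: 31 days, starts Tue → 5 of Tue, Wed, Thu
Feb: 28 days, starts Fri → 5 of (none)
Mar: 31 days, starts Fri → 5 of Fri, Sat, Sun
Apr: 30 days, starts Mon → 5 of Mon, Tue ✓
May: 31 days, starts Wed → 5 of Wed, Thu, Fri
Jun: 30 days, starts Sat → 5 of Sat, Sun
Jul: 31 days, starts Mon → 5 of Mon, Tue, Wed ✓
Aug: 31 days, starts Thu → 5 of Thu, Fri, Sat
Sep: 30 days, starts Sun → 5 of Sun, Mon ✓
Oct: 31 days, starts Tue → 5 of Tue, Wed, Thu
Nov: 30 days, starts Fri → 5 of Fri, Sat
Dec: 31 days, starts Sun → 5 of Sun, Mon, Tue ✓
Months with five Mondays: Apr, Jul, Sep, Dec.

4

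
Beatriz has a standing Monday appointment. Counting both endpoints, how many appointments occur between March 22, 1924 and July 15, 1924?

17

March 22, 1924 is a Saturday.
From March 22, 1924 to July 15, 1924 is 116 days inclusive.
116 = 7 × 16 + 4, so there are 16 full weeks plus 4 extra days.
Each full week contributes one Monday: 16 so far.
The 4 extra days are Sat, Sun, Mon, Tue — 1 of them qualifies.
Total: 16 + 1 = 17.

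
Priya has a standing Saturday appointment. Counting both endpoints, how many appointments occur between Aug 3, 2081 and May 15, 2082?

Aug 3, 2081 is a Sunday.
The range spans 286 days (inclusive of both endpoints).
286 = 7 × 40 + 6, so there are 40 full weeks plus 6 extra days.
Each full week contributes one Saturday: 40 so far.
The 6 extra days are Sun, Mon, Tue, Wed, Thu, Fri — none qualify.
Total: 40 + 0 = 40.

40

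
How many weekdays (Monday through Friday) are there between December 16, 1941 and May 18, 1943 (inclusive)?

December 16, 1941 is a Tuesday.
The range spans 519 days (inclusive of both endpoints).
519 = 7 × 74 + 1, so there are 74 full weeks plus 1 extra day.
Each full week contributes 5 weekdays (Mon–Fri): 74 × 5 = 370.
The 1 extra day is Tuesday — 1 of them qualifies.
Total: 370 + 1 = 371.

371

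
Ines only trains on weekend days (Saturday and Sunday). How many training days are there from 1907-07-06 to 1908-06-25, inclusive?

102

1907-07-06 is a Saturday.
From 1907-07-06 to 1908-06-25 is 356 days inclusive.
356 = 7 × 50 + 6, so there are 50 full weeks plus 6 extra days.
Each full week contributes 2 weekend days (Sat, Sun): 50 × 2 = 100.
The 6 extra days are Saturday, Sunday, Monday, Tuesday, Wednesday, Thursday — 2 of them qualify.
Total: 100 + 2 = 102.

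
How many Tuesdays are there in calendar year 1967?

52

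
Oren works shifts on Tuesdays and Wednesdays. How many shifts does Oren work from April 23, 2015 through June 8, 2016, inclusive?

April 23, 2015 is a Thursday.
From April 23, 2015 to June 8, 2016 is 413 days inclusive.
413 = 7 × 59, so the span is exactly 59 full weeks.
Each full week contributes 2 days from the set (Tue, Wed): 59 × 2 = 118.

118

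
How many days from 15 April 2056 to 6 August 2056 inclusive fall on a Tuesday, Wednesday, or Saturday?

49

15 April 2056 is a Saturday.
That's 114 days from start to end, counting both.
114 = 7 × 16 + 2, so there are 16 full weeks plus 2 extra days.
Each full week contributes 3 days from the set (Tue, Wed, Sat): 16 × 3 = 48.
The 2 extra days are Sat, Sun — 1 of them qualifies.
Total: 48 + 1 = 49.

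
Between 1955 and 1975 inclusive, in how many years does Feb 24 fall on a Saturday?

3

Day of week of February 24 in each year:
1955: Thu, 1956: Fri, 1957: Sun, 1958: Mon, 1959: Tue, 1960: Wed, 1961: Fri, 1962: Sat ✓, 1963: Sun, 1964: Mon, 1965: Wed, 1966: Thu, 1967: Fri, 1968: Sat ✓, 1969: Mon, 1970: Tue, 1971: Wed, 1972: Thu, 1973: Sat ✓, 1974: Sun, 1975: Mon
Saturdays: 1962, 1968, 1973.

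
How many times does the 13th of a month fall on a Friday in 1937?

The 13th falls on a Friday when the month's 13th has weekday Fri.
Jan 13 is Wed; Feb 13 is Sat; Mar 13 is Sat; Apr 13 is Tue; May 13 is Thu; Jun 13 is Sun; Jul 13 is Tue; Aug 13 is Fri ✓; Sep 13 is Mon; Oct 13 is Wed; Nov 13 is Sat; Dec 13 is Mon.
Friday the 13ths: Aug.

1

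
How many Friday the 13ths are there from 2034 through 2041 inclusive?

15

Friday-the-13ths by year:
2034: Jan, Oct
2035: Apr, Jul
2036: Jun
2037: Feb, Mar, Nov
2038: Aug
2039: May
2040: Jan, Apr, Jul
2041: Sep, Dec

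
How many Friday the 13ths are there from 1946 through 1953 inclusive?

Friday-the-13ths by year:
1946: Sep, Dec
1947: Jun
1948: Feb, Aug
1949: May
1950: Jan, Oct
1951: Apr, Jul
1952: Jun
1953: Feb, Mar, Nov

14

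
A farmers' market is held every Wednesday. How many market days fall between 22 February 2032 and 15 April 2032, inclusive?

8

22 February 2032 is a Sunday.
From 22 February 2032 to 15 April 2032 is 54 days inclusive.
54 = 7 × 7 + 5, so there are 7 full weeks plus 5 extra days.
Each full week contributes one Wednesday: 7 so far.
The 5 extra days are Sunday, Monday, Tuesday, Wednesday, Thursday — 1 of them qualifies.
Total: 7 + 1 = 8.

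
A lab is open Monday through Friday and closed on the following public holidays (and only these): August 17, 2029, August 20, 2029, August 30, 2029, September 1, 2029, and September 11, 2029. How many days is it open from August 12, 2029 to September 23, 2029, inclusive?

August 12, 2029 is a Sunday.
From August 12, 2029 to September 23, 2029 is 43 days inclusive.
43 = 7 × 6 + 1, so there are 6 full weeks plus 1 extra day.
Each full week contributes 5 weekdays (Mon–Fri): 6 × 5 = 30.
The 1 extra day is Sun — none qualify.
Total: 30 + 0 = 30.
Holidays: August 17, 2029 (Fri); August 20, 2029 (Mon); August 30, 2029 (Thu); September 1, 2029 (Sat); September 11, 2029 (Tue).
4 of the 5 holidays fall on weekdays; the rest are weekends and were already excluded.
Business days: 30 − 4 = 26.

26 working days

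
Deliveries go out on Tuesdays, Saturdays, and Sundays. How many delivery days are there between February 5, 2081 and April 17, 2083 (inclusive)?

February 5, 2081 is a Wednesday.
From February 5, 2081 to April 17, 2083 is 802 days inclusive.
802 = 7 × 114 + 4, so there are 114 full weeks plus 4 extra days.
Each full week contributes 3 days from the set (Tue, Sat, Sun): 114 × 3 = 342.
The 4 extra days are Wednesday, Thursday, Friday, Saturday — 1 of them qualifies.
Total: 342 + 1 = 343.

343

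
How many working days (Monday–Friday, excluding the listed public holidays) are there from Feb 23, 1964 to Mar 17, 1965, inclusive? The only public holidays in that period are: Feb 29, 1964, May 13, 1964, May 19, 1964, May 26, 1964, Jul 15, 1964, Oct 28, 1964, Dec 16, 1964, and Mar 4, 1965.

271 working days

Feb 23, 1964 is a Sunday.
The range spans 389 days (inclusive of both endpoints).
389 = 7 × 55 + 4, so there are 55 full weeks plus 4 extra days.
Each full week contributes 5 weekdays (Mon–Fri): 55 × 5 = 275.
The 4 extra days are Sunday, Monday, Tuesday, Wednesday — 3 of them qualify.
Total: 275 + 3 = 278.
Holidays: Feb 29, 1964 (Sat); May 13, 1964 (Wed); May 19, 1964 (Tue); May 26, 1964 (Tue); Jul 15, 1964 (Wed); Oct 28, 1964 (Wed); Dec 16, 1964 (Wed); Mar 4, 1965 (Thu).
7 of the 8 holidays fall on weekdays; the rest are weekends and were already excluded.
Business days: 278 − 7 = 271.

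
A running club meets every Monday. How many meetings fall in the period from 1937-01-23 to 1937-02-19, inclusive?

1937-01-23 is a Saturday.
That's 28 days from start to end, counting both.
28 = 7 × 4, so the span is exactly 4 full weeks.
Each full week contributes one Monday: 4 so far.

4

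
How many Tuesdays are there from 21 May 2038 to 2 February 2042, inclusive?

193 Tuesdays

21 May 2038 is a Friday.
From 21 May 2038 to 2 February 2042 is 1354 days inclusive.
1354 = 7 × 193 + 3, so there are 193 full weeks plus 3 extra days.
Each full week contributes one Tuesday: 193 so far.
The 3 extra days are Fri, Sat, Sun — none qualify.
Total: 193 + 0 = 193.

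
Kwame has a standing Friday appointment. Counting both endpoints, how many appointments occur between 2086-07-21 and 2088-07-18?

2086-07-21 is a Sunday.
That's 729 days from start to end, counting both.
729 = 7 × 104 + 1, so there are 104 full weeks plus 1 extra day.
Each full week contributes one Friday: 104 so far.
The 1 extra day is Sun — none qualify.
Total: 104 + 0 = 104.

104 Fridays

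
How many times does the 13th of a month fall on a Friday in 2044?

The 13th falls on a Friday when the month's 13th has weekday Fri.
Jan 13 is Wed; Feb 13 is Sat; Mar 13 is Sun; Apr 13 is Wed; May 13 is Fri ✓; Jun 13 is Mon; Jul 13 is Wed; Aug 13 is Sat; Sep 13 is Tue; Oct 13 is Thu; Nov 13 is Sun; Dec 13 is Tue.
Friday the 13ths: May.

1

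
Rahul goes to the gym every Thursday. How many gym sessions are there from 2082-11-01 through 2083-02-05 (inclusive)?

2082-11-01 is a Sunday.
That's 97 days from start to end, counting both.
97 = 7 × 13 + 6, so there are 13 full weeks plus 6 extra days.
Each full week contributes one Thursday: 13 so far.
The 6 extra days are Sun, Mon, Tue, Wed, Thu, Fri — 1 of them qualifies.
Total: 13 + 1 = 14.

14 Thursdays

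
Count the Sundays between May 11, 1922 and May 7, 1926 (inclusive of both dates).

May 11, 1922 is a Thursday.
The range spans 1458 days (inclusive of both endpoints).
1458 = 7 × 208 + 2, so there are 208 full weeks plus 2 extra days.
Each full week contributes one Sunday: 208 so far.
The 2 extra days are Thursday, Friday — none qualify.
Total: 208 + 0 = 208.

208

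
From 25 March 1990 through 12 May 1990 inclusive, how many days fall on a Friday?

7

25 March 1990 is a Sunday.
From 25 March 1990 to 12 May 1990 is 49 days inclusive.
49 = 7 × 7, so the span is exactly 7 full weeks.
Each full week contributes one Friday: 7 so far.
Total: 7.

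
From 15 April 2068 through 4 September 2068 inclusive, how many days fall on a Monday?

21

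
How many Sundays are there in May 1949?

5

1 May 1949 is a Sunday.
From 1 May 1949 to 31 May 1949 is 31 days inclusive.
31 = 7 × 4 + 3, so there are 4 full weeks plus 3 extra days.
Each full week contributes one Sunday: 4 so far.
The 3 extra days are Sunday, Monday, Tuesday — 1 of them qualifies.
Total: 4 + 1 = 5.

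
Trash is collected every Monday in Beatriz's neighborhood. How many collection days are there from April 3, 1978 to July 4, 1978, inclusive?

14

April 3, 1978 is a Monday.
That's 93 days from start to end, counting both.
93 = 7 × 13 + 2, so there are 13 full weeks plus 2 extra days.
Each full week contributes one Monday: 13 so far.
The 2 extra days are Mon, Tue — 1 of them qualifies.
Total: 13 + 1 = 14.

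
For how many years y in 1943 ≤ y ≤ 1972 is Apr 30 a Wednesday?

Day of week of April 30 in each year:
1943: Fri, 1944: Sun, 1945: Mon, 1946: Tue, 1947: Wed ✓, 1948: Fri, 1949: Sat, 1950: Sun, 1951: Mon, 1952: Wed ✓, 1953: Thu, 1954: Fri, 1955: Sat, 1956: Mon, 1957: Tue, 1958: Wed ✓, 1959: Thu, 1960: Sat, 1961: Sun, 1962: Mon, 1963: Tue, 1964: Thu, 1965: Fri, 1966: Sat, 1967: Sun, 1968: Tue, 1969: Wed ✓, 1970: Thu, 1971: Fri, 1972: Sun
Wednesdays: 1947, 1952, 1958, 1969.

4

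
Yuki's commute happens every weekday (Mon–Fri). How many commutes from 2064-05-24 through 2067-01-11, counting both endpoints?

2064-05-24 is a Saturday.
From 2064-05-24 to 2067-01-11 is 963 days inclusive.
963 = 7 × 137 + 4, so there are 137 full weeks plus 4 extra days.
Each full week contributes 5 weekdays (Mon–Fri): 137 × 5 = 685.
The 4 extra days are Sat, Sun, Mon, Tue — 2 of them qualify.
Total: 685 + 2 = 687.

687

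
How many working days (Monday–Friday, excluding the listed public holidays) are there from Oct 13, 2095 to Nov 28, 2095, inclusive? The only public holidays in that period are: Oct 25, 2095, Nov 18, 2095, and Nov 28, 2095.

Oct 13, 2095 is a Thursday.
That's 47 days from start to end, counting both.
47 = 7 × 6 + 5, so there are 6 full weeks plus 5 extra days.
Each full week contributes 5 weekdays (Mon–Fri): 6 × 5 = 30.
The 5 extra days are Thursday, Friday, Saturday, Sunday, Monday — 3 of them qualify.
Total: 30 + 3 = 33.
Holidays: Oct 25, 2095 (Tue); Nov 18, 2095 (Fri); Nov 28, 2095 (Mon).
All 3 holidays fall on weekdays, so subtract 3.
Business days: 33 − 3 = 30.

30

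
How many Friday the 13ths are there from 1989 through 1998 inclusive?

Friday-the-13ths by year:
1989: Jan, Oct
1990: Apr, Jul
1991: Sep, Dec
1992: Mar, Nov
1993: Aug
1994: May
1995: Jan, Oct
1996: Sep, Dec
1997: Jun
1998: Feb, Mar, Nov

18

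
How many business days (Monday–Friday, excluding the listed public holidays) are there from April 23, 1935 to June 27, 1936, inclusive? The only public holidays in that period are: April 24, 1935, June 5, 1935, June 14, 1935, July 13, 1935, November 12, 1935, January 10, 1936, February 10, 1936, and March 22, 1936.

303 business days

April 23, 1935 is a Tuesday.
From April 23, 1935 to June 27, 1936 is 432 days inclusive.
432 = 7 × 61 + 5, so there are 61 full weeks plus 5 extra days.
Each full week contributes 5 weekdays (Mon–Fri): 61 × 5 = 305.
The 5 extra days are Tue, Wed, Thu, Fri, Sat — 4 of them qualify.
Total: 305 + 4 = 309.
Holidays: April 24, 1935 (Wed); June 5, 1935 (Wed); June 14, 1935 (Fri); July 13, 1935 (Sat); November 12, 1935 (Tue); January 10, 1936 (Fri); February 10, 1936 (Mon); March 22, 1936 (Sun).
6 of the 8 holidays fall on weekdays; the rest are weekends and were already excluded.
Business days: 309 − 6 = 303.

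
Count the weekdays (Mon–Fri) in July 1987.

1987-07-01 is a Wednesday.
That's 31 days from start to end, counting both.
31 = 7 × 4 + 3, so there are 4 full weeks plus 3 extra days.
Each full week contributes 5 weekdays (Mon–Fri): 4 × 5 = 20.
The 3 extra days are Wed, Thu, Fri — 3 of them qualify.
Total: 20 + 3 = 23.

23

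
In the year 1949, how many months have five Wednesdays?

A month has five Wednesdays exactly when Wednesday falls within its first (length − 28) days.
Jan: 31 days, starts Sat → 5 of Sat, Sun, Mon
Feb: 28 days, starts Tue → 5 of (none)
Mar: 31 days, starts Tue → 5 of Tue, Wed, Thu ✓
Apr: 30 days, starts Fri → 5 of Fri, Sat
May: 31 days, starts Sun → 5 of Sun, Mon, Tue
Jun: 30 days, starts Wed → 5 of Wed, Thu ✓
Jul: 31 days, starts Fri → 5 of Fri, Sat, Sun
Aug: 31 days, starts Mon → 5 of Mon, Tue, Wed ✓
Sep: 30 days, starts Thu → 5 of Thu, Fri
Oct: 31 days, starts Sat → 5 of Sat, Sun, Mon
Nov: 30 days, starts Tue → 5 of Tue, Wed ✓
Dec: 31 days, starts Thu → 5 of Thu, Fri, Sat
Months with five Wednesdays: Mar, Jun, Aug, Nov.

4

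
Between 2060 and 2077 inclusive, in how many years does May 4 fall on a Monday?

3

Day of week of May 4 in each year:
2060: Tue, 2061: Wed, 2062: Thu, 2063: Fri, 2064: Sun, 2065: Mon ✓, 2066: Tue, 2067: Wed, 2068: Fri, 2069: Sat, 2070: Sun, 2071: Mon ✓, 2072: Wed, 2073: Thu, 2074: Fri, 2075: Sat, 2076: Mon ✓, 2077: Tue
Mondays: 2065, 2071, 2076.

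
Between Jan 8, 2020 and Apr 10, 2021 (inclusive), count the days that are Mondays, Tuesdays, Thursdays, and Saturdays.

262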